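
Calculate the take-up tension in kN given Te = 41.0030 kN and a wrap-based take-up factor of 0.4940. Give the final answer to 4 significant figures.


T_tu = 41.0030 * 0.4940
T_tu = 20.26 kN


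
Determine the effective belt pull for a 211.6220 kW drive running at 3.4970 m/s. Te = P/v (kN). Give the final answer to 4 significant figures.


Te = P / v = 211.6220 / 3.4970
Te = 60.52 kN


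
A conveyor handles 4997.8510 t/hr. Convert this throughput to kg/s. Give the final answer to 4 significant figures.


m_dot = 4997.8510 * 1000 / 3600
m_dot = 1388 kg/s


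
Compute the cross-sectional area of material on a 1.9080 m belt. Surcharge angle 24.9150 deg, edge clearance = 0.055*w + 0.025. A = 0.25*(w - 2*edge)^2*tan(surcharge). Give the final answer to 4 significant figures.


edge = 0.055*1.9080 + 0.025 = 0.12994 m
ew = 1.9080 - 2*0.12994 = 1.64812 m
A = 0.25 * 1.64812^2 * tan(24.9150 deg)
A = 0.3154 m^2


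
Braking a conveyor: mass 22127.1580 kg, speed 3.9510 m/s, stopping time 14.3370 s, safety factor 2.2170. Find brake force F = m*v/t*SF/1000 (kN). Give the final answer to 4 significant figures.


F = 22127.1580 * 3.9510 / 14.3370 * 2.2170 / 1000
F = 13.52 kN


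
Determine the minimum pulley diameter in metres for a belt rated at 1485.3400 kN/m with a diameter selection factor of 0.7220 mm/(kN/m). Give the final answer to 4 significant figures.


D = 1485.3400 * 0.7220 / 1000
D = 1.072 m


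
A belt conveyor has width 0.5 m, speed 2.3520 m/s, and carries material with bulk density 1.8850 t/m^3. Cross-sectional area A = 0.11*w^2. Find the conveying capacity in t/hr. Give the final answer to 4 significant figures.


A = 0.11 * 0.5^2 = 0.0275 m^2
C = 0.0275 * 2.3520 * 1.8850 * 3600
C = 438.9 t/hr


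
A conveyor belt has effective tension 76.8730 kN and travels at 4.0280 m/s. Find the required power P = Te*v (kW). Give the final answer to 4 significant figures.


P = Te * v = 76.8730 * 4.0280
P = 309.6 kW


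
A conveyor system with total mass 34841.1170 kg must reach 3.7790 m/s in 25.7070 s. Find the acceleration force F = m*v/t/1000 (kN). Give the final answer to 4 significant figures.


F = 34841.1170 * 3.7790 / 25.7070 / 1000
F = 5.122 kN


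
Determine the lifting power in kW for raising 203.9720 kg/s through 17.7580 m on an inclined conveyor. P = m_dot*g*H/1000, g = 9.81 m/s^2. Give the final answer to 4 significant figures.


P = 203.9720 * 9.81 * 17.7580 / 1000
P = 35.53 kW


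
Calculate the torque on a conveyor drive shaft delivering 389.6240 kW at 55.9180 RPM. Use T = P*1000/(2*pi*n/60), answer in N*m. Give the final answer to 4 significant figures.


omega = 2*pi*55.9180/60 = 5.85572 rad/s
T = 389.6240*1000 / 5.85572
T = 66540 N*m


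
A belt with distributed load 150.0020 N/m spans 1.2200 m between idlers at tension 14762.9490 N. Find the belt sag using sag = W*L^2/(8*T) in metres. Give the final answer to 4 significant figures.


sag = 150.0020 * 1.2200^2 / (8 * 14762.9490)
sag = 0.001890 m


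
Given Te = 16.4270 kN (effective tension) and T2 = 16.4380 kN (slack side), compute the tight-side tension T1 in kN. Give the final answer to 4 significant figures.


T1 = Te + T2 = 16.4270 + 16.4380
T1 = 32.86 kN


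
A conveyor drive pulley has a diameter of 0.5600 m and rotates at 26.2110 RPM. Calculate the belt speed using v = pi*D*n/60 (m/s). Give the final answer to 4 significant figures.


v = pi * 0.5600 * 26.2110 / 60
v = 0.7685 m/s


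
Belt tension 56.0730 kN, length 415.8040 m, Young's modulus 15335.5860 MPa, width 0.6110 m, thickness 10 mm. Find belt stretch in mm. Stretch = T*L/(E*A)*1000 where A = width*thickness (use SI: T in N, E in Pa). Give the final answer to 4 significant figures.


A = 0.6110 * 0.01 = 0.00611 m^2
Stretch = 56.0730*1000 * 415.8040 / (15335.5860e6 * 0.00611) * 1000
Stretch = 248.8 mm


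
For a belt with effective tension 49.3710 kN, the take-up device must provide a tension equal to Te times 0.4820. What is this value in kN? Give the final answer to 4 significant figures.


T_tu = 49.3710 * 0.4820
T_tu = 23.80 kN


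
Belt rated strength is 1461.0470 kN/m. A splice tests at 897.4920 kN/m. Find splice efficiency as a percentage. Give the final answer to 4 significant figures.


Eff = 897.4920 / 1461.0470 * 100
Eff = 61.43 %


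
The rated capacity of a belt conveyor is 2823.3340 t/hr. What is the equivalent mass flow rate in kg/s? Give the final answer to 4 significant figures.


m_dot = 2823.3340 * 1000 / 3600
m_dot = 784.3 kg/s


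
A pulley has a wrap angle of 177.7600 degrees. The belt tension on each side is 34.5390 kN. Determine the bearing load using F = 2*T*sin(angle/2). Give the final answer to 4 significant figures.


F = 2 * 34.5390 * sin(177.7600/2 deg)
F = 69.06 kN


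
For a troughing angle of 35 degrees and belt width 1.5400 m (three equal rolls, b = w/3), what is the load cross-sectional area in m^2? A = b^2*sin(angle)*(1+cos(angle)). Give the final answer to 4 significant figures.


b = 1.5400/3 = 0.513333 m
A = 0.513333^2 * sin(35 deg) * (1 + cos(35 deg))
A = 0.2750 m^2


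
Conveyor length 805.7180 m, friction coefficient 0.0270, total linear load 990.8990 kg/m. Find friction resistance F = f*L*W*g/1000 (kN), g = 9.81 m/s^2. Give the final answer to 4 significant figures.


F = 0.0270 * 805.7180 * 990.8990 * 9.81 / 1000
F = 211.5 kN


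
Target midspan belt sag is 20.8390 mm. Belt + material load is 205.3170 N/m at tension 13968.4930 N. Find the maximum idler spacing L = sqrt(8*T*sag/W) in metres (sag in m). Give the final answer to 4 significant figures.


sag = 20.8390/1000 = 0.020839 m
L = sqrt(8 * 13968.4930 * 0.020839 / 205.3170)
L = 3.368 m


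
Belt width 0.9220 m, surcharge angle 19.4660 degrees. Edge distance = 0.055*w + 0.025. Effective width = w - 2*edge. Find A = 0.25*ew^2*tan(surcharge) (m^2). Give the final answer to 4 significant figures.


edge = 0.055*0.9220 + 0.025 = 0.07571 m
ew = 0.9220 - 2*0.07571 = 0.77058 m
A = 0.25 * 0.77058^2 * tan(19.4660 deg)
A = 0.05247 m^2


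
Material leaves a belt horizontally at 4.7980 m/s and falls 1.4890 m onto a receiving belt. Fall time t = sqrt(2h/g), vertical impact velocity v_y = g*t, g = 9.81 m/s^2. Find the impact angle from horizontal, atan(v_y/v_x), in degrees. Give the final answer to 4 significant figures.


t = sqrt(2*1.4890/9.81) = 0.55097 s
v_y = 9.81 * 0.55097 = 5.40502 m/s
angle = atan(5.40502 / 4.7980) = 48.40 deg


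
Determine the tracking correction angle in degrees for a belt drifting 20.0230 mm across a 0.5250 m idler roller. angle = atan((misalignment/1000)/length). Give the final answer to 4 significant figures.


misalign_m = 20.0230 / 1000 = 0.020023 m
angle = atan(0.020023 / 0.5250)
angle = 2.184 deg


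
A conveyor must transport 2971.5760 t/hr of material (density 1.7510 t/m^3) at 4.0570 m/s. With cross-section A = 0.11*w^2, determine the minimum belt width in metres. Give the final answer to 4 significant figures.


A_req = 2971.5760 / (4.0570 * 1.7510 * 3600) = 0.116197 m^2
w = sqrt(0.116197 / 0.11)
w = 1.028 m


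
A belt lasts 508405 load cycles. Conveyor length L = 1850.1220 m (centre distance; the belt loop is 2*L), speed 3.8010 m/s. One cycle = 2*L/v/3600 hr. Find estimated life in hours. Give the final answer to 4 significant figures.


cycle_time = 2 * 1850.1220 / 3.8010 / 3600 = 0.270415 hr
life = 508405 * 0.270415 = 137500 hours


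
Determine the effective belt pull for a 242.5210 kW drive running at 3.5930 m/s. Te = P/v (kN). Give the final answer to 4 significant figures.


Te = P / v = 242.5210 / 3.5930
Te = 67.50 kN


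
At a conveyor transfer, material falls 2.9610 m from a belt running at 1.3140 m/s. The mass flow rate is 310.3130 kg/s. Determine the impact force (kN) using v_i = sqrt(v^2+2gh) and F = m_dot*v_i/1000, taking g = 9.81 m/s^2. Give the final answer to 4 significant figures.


v_i = sqrt(1.3140^2 + 2*9.81*2.9610) = 7.73443 m/s
F = 310.3130 * 7.73443 / 1000
F = 2.400 kN


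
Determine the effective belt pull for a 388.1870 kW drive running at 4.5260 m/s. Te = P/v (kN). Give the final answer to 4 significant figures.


Te = P / v = 388.1870 / 4.5260
Te = 85.77 kN


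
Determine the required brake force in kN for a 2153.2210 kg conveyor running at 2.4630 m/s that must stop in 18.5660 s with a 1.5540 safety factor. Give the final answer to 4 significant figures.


F = 2153.2210 * 2.4630 / 18.5660 * 1.5540 / 1000
F = 0.4439 kN


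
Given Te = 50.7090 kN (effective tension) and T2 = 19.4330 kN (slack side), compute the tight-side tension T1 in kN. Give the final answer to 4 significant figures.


T1 = Te + T2 = 50.7090 + 19.4330
T1 = 70.14 kN


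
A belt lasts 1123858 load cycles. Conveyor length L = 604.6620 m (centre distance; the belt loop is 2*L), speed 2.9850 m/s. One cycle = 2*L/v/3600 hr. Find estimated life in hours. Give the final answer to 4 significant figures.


cycle_time = 2 * 604.6620 / 2.9850 / 3600 = 0.112537 hr
life = 1123858 * 0.112537 = 126500 hours


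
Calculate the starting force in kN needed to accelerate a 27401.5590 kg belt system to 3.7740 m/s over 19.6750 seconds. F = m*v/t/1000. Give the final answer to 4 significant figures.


F = 27401.5590 * 3.7740 / 19.6750 / 1000
F = 5.256 kN


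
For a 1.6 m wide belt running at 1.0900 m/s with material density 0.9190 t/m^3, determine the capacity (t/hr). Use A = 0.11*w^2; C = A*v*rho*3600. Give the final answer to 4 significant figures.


A = 0.11 * 1.6^2 = 0.2816 m^2
C = 0.2816 * 1.0900 * 0.9190 * 3600
C = 1015 t/hr


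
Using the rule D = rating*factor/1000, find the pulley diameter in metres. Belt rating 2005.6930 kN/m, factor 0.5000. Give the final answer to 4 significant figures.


D = 2005.6930 * 0.5000 / 1000
D = 1.003 m


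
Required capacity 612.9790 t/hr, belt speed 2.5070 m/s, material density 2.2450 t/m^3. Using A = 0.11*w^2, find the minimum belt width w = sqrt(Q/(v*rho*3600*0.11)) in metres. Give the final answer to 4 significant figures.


A_req = 612.9790 / (2.5070 * 2.2450 * 3600) = 0.0302533 m^2
w = sqrt(0.0302533 / 0.11)
w = 0.5244 m


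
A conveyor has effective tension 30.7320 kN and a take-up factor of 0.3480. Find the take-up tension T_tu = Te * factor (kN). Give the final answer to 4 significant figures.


T_tu = 30.7320 * 0.3480
T_tu = 10.69 kN


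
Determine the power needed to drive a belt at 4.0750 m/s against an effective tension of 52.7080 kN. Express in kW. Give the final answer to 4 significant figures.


P = Te * v = 52.7080 * 4.0750
P = 214.8 kW


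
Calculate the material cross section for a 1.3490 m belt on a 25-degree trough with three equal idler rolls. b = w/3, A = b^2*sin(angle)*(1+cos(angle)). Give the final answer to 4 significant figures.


b = 1.3490/3 = 0.449667 m
A = 0.449667^2 * sin(25 deg) * (1 + cos(25 deg))
A = 0.1629 m^2


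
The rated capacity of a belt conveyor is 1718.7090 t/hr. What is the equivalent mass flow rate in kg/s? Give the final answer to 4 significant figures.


m_dot = 1718.7090 * 1000 / 3600
m_dot = 477.4 kg/s


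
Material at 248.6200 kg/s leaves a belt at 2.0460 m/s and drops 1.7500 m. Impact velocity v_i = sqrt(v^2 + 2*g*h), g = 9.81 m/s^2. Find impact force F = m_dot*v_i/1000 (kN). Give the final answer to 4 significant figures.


v_i = sqrt(2.0460^2 + 2*9.81*1.7500) = 6.20654 m/s
F = 248.6200 * 6.20654 / 1000
F = 1.543 kN


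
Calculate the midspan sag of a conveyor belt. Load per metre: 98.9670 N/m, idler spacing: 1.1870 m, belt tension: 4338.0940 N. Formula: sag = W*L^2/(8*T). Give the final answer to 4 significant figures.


sag = 98.9670 * 1.1870^2 / (8 * 4338.0940)
sag = 0.004018 m


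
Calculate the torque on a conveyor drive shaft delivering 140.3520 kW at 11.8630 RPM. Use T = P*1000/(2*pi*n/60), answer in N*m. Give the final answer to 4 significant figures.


omega = 2*pi*11.8630/60 = 1.24229 rad/s
T = 140.3520*1000 / 1.24229
T = 113000 N*m


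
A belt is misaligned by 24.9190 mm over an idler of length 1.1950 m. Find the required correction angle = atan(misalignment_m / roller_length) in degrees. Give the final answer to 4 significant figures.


misalign_m = 24.9190 / 1000 = 0.024919 m
angle = atan(0.024919 / 1.1950)
angle = 1.195 deg


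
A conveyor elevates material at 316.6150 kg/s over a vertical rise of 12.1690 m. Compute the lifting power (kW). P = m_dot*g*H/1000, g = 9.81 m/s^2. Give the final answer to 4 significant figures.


P = 316.6150 * 9.81 * 12.1690 / 1000
P = 37.80 kW


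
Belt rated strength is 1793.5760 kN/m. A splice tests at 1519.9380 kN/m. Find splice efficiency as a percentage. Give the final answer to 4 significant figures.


Eff = 1519.9380 / 1793.5760 * 100
Eff = 84.74 %


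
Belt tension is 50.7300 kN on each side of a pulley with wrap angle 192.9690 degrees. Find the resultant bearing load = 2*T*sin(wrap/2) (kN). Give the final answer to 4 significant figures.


F = 2 * 50.7300 * sin(192.9690/2 deg)
F = 100.8 kN


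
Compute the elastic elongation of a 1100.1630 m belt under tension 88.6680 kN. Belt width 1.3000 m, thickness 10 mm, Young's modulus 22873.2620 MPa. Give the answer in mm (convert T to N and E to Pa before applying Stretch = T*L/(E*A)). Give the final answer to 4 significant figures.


A = 1.3000 * 0.01 = 0.01300 m^2
Stretch = 88.6680*1000 * 1100.1630 / (22873.2620e6 * 0.01300) * 1000
Stretch = 328.1 mm


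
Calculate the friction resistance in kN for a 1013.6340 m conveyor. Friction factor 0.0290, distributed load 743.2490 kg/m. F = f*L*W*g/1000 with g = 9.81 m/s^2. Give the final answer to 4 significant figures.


F = 0.0290 * 1013.6340 * 743.2490 * 9.81 / 1000
F = 214.3 kN


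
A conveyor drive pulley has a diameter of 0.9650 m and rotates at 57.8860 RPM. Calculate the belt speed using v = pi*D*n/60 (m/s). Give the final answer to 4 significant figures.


v = pi * 0.9650 * 57.8860 / 60
v = 2.925 m/s


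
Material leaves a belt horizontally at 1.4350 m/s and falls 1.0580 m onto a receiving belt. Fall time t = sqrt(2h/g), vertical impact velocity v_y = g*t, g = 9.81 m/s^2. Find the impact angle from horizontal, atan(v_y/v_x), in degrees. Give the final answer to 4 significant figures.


t = sqrt(2*1.0580/9.81) = 0.464433 s
v_y = 9.81 * 0.464433 = 4.55609 m/s
angle = atan(4.55609 / 1.4350) = 72.52 deg


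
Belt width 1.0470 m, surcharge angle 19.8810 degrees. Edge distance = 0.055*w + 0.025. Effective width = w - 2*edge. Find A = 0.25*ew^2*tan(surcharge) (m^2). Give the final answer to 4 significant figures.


edge = 0.055*1.0470 + 0.025 = 0.082585 m
ew = 1.0470 - 2*0.082585 = 0.88183 m
A = 0.25 * 0.88183^2 * tan(19.8810 deg)
A = 0.07030 m^2


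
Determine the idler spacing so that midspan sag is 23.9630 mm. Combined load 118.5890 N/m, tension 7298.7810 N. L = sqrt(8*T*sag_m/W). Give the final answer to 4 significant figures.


sag = 23.9630/1000 = 0.023963 m
L = sqrt(8 * 7298.7810 * 0.023963 / 118.5890)
L = 3.435 m


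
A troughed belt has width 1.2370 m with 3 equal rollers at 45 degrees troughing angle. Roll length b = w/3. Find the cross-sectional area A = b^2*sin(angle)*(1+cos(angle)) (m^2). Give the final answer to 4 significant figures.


b = 1.2370/3 = 0.412333 m
A = 0.412333^2 * sin(45 deg) * (1 + cos(45 deg))
A = 0.2052 m^2


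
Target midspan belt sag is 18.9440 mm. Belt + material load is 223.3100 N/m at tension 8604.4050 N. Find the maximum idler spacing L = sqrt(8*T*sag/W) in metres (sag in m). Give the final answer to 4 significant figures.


sag = 18.9440/1000 = 0.018944 m
L = sqrt(8 * 8604.4050 * 0.018944 / 223.3100)
L = 2.417 m


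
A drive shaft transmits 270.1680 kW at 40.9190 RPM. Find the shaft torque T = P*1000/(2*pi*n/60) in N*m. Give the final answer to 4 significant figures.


omega = 2*pi*40.9190/60 = 4.28503 rad/s
T = 270.1680*1000 / 4.28503
T = 63050 N*m


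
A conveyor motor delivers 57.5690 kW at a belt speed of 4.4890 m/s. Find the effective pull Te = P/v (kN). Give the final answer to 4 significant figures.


Te = P / v = 57.5690 / 4.4890
Te = 12.82 kN


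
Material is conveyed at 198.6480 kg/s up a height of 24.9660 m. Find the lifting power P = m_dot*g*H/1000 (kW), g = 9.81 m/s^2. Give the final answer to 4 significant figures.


P = 198.6480 * 9.81 * 24.9660 / 1000
P = 48.65 kW


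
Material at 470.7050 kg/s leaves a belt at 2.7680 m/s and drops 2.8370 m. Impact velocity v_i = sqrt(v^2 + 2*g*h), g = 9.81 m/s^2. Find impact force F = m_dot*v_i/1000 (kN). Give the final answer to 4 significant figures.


v_i = sqrt(2.7680^2 + 2*9.81*2.8370) = 7.95762 m/s
F = 470.7050 * 7.95762 / 1000
F = 3.746 kN


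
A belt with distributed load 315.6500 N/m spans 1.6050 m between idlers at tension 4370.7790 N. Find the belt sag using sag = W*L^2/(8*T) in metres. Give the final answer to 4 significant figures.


sag = 315.6500 * 1.6050^2 / (8 * 4370.7790)
sag = 0.02325 m


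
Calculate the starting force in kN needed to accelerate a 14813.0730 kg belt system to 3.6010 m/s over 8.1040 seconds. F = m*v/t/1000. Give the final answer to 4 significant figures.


F = 14813.0730 * 3.6010 / 8.1040 / 1000
F = 6.582 kN


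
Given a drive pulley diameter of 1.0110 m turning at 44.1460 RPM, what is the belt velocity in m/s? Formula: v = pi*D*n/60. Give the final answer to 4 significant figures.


v = pi * 1.0110 * 44.1460 / 60
v = 2.337 m/s


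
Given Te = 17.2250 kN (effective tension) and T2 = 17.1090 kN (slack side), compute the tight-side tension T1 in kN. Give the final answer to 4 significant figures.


T1 = Te + T2 = 17.2250 + 17.1090
T1 = 34.33 kN


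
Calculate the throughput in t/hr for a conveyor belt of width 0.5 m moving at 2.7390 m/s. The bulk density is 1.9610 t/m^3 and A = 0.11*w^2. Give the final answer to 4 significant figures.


A = 0.11 * 0.5^2 = 0.0275 m^2
C = 0.0275 * 2.7390 * 1.9610 * 3600
C = 531.7 t/hr


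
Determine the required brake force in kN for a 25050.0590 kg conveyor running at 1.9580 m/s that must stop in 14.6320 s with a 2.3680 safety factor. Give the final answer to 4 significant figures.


F = 25050.0590 * 1.9580 / 14.6320 * 2.3680 / 1000
F = 7.938 kN


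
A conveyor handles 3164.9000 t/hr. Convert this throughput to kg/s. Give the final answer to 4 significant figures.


m_dot = 3164.9000 * 1000 / 3600
m_dot = 879.1 kg/s


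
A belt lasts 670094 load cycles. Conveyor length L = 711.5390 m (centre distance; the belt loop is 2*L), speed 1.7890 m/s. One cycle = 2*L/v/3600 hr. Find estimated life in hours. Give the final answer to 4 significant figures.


cycle_time = 2 * 711.5390 / 1.7890 / 3600 = 0.220961 hr
life = 670094 * 0.220961 = 148100 hours


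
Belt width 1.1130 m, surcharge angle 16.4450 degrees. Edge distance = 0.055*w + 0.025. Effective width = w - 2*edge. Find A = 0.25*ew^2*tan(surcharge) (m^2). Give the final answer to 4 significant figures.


edge = 0.055*1.1130 + 0.025 = 0.086215 m
ew = 1.1130 - 2*0.086215 = 0.94057 m
A = 0.25 * 0.94057^2 * tan(16.4450 deg)
A = 0.06528 m^2


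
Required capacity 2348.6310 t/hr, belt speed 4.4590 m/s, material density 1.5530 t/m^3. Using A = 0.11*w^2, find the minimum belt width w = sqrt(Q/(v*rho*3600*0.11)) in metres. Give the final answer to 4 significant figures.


A_req = 2348.6310 / (4.4590 * 1.5530 * 3600) = 0.0942114 m^2
w = sqrt(0.0942114 / 0.11)
w = 0.9255 m


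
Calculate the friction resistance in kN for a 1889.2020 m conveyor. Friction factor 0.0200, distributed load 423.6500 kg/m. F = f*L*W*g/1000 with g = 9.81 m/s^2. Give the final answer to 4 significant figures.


F = 0.0200 * 1889.2020 * 423.6500 * 9.81 / 1000
F = 157.0 kN


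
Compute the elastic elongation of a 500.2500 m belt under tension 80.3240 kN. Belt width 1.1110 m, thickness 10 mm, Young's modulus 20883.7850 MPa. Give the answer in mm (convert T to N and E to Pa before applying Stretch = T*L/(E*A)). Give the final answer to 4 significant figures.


A = 1.1110 * 0.01 = 0.01111 m^2
Stretch = 80.3240*1000 * 500.2500 / (20883.7850e6 * 0.01111) * 1000
Stretch = 173.2 mm


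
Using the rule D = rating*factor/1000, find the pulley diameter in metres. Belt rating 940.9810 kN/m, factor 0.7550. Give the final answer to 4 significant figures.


D = 940.9810 * 0.7550 / 1000
D = 0.7104 m


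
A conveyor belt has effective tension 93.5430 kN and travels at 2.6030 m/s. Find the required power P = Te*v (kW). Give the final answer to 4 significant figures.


P = Te * v = 93.5430 * 2.6030
P = 243.5 kW


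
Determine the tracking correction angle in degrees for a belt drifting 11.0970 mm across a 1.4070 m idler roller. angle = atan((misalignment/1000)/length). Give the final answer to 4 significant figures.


misalign_m = 11.0970 / 1000 = 0.011097 m
angle = atan(0.011097 / 1.4070)
angle = 0.4519 deg


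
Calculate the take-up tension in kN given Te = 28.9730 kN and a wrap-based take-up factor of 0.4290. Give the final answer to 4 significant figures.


T_tu = 28.9730 * 0.4290
T_tu = 12.43 kN


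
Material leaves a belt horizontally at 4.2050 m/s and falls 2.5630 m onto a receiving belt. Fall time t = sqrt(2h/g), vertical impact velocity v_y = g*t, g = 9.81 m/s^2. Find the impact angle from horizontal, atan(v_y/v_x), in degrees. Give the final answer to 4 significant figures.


t = sqrt(2*2.5630/9.81) = 0.722861 s
v_y = 9.81 * 0.722861 = 7.09127 m/s
angle = atan(7.09127 / 4.2050) = 59.33 deg


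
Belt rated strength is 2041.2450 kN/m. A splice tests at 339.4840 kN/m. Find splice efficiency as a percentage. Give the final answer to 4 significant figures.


Eff = 339.4840 / 2041.2450 * 100
Eff = 16.63 %


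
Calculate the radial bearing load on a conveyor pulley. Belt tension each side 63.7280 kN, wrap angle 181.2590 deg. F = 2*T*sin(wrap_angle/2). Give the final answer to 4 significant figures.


F = 2 * 63.7280 * sin(181.2590/2 deg)
F = 127.4 kN


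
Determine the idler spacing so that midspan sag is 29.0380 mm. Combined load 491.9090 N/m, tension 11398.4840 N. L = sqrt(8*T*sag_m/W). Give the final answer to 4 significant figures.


sag = 29.0380/1000 = 0.029038 m
L = sqrt(8 * 11398.4840 * 0.029038 / 491.9090)
L = 2.320 m


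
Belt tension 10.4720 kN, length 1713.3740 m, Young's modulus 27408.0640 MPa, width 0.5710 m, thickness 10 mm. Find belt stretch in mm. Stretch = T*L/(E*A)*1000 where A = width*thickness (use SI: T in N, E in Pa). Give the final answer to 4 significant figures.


A = 0.5710 * 0.01 = 0.00571 m^2
Stretch = 10.4720*1000 * 1713.3740 / (27408.0640e6 * 0.00571) * 1000
Stretch = 114.6 mm


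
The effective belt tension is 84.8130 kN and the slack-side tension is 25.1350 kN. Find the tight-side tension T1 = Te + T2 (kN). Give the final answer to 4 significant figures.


T1 = Te + T2 = 84.8130 + 25.1350
T1 = 109.9 kN


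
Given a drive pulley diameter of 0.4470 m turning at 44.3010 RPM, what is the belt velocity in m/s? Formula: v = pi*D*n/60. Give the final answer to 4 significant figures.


v = pi * 0.4470 * 44.3010 / 60
v = 1.037 m/s


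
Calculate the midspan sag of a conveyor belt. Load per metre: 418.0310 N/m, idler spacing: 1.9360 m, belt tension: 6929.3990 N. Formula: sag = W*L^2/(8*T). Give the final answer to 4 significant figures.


sag = 418.0310 * 1.9360^2 / (8 * 6929.3990)
sag = 0.02826 m


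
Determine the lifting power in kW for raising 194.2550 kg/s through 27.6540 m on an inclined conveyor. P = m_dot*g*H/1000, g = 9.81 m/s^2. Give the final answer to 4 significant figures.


P = 194.2550 * 9.81 * 27.6540 / 1000
P = 52.70 kW


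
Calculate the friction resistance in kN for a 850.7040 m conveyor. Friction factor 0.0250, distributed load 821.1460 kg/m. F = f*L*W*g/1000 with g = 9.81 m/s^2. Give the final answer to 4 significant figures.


F = 0.0250 * 850.7040 * 821.1460 * 9.81 / 1000
F = 171.3 kN


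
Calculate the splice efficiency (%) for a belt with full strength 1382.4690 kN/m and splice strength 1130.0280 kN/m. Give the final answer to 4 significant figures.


Eff = 1130.0280 / 1382.4690 * 100
Eff = 81.74 %


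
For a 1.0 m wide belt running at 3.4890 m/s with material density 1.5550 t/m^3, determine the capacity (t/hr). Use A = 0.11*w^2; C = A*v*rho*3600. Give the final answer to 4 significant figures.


A = 0.11 * 1.0^2 = 0.11 m^2
C = 0.11 * 3.4890 * 1.5550 * 3600
C = 2148 t/hr


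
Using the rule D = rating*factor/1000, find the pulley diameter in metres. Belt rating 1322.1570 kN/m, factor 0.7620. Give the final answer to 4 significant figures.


D = 1322.1570 * 0.7620 / 1000
D = 1.007 m


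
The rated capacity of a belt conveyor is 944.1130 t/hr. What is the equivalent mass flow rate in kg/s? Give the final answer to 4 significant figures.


m_dot = 944.1130 * 1000 / 3600
m_dot = 262.3 kg/s


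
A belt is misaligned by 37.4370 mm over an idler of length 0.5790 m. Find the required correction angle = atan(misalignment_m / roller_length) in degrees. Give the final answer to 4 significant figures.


misalign_m = 37.4370 / 1000 = 0.037437 m
angle = atan(0.037437 / 0.5790)
angle = 3.699 deg


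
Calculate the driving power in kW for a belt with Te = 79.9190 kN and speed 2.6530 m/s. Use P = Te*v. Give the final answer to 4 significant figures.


P = Te * v = 79.9190 * 2.6530
P = 212.0 kW


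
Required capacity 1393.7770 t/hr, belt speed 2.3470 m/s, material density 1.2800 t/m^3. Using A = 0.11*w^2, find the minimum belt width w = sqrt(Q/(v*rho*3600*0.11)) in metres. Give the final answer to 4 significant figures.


A_req = 1393.7770 / (2.3470 * 1.2800 * 3600) = 0.128875 m^2
w = sqrt(0.128875 / 0.11)
w = 1.082 m


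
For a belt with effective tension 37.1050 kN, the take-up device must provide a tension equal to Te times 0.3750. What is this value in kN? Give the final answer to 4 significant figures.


T_tu = 37.1050 * 0.3750
T_tu = 13.91 kN


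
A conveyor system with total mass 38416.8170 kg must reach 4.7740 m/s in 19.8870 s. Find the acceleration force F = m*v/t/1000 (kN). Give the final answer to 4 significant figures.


F = 38416.8170 * 4.7740 / 19.8870 / 1000
F = 9.222 kN


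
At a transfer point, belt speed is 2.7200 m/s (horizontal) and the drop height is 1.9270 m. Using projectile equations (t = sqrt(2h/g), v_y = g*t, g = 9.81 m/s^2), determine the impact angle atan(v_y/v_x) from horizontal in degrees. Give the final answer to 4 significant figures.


t = sqrt(2*1.9270/9.81) = 0.626789 s
v_y = 9.81 * 0.626789 = 6.1488 m/s
angle = atan(6.1488 / 2.7200) = 66.14 deg


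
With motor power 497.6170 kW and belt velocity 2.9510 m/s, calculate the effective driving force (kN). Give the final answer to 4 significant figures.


Te = P / v = 497.6170 / 2.9510
Te = 168.6 kN


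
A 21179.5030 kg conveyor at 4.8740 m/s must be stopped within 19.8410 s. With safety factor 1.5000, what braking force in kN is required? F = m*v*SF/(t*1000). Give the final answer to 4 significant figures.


F = 21179.5030 * 4.8740 / 19.8410 * 1.5000 / 1000
F = 7.804 kN


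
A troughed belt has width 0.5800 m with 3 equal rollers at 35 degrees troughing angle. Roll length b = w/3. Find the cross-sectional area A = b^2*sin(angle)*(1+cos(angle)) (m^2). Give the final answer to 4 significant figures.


b = 0.5800/3 = 0.193333 m
A = 0.193333^2 * sin(35 deg) * (1 + cos(35 deg))
A = 0.03900 m^2


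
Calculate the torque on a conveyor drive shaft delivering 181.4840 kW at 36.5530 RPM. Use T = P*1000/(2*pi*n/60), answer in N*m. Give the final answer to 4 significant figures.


omega = 2*pi*36.5530/60 = 3.82782 rad/s
T = 181.4840*1000 / 3.82782
T = 47410 N*m


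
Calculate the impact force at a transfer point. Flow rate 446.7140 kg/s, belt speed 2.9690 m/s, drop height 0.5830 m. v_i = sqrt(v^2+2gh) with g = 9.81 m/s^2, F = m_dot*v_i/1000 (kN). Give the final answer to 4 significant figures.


v_i = sqrt(2.9690^2 + 2*9.81*0.5830) = 4.50038 m/s
F = 446.7140 * 4.50038 / 1000
F = 2.010 kN


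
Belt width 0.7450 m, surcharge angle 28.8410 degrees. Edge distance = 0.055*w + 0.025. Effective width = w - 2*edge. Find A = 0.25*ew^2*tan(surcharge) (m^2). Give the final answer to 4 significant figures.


edge = 0.055*0.7450 + 0.025 = 0.065975 m
ew = 0.7450 - 2*0.065975 = 0.61305 m
A = 0.25 * 0.61305^2 * tan(28.8410 deg)
A = 0.05174 m^2


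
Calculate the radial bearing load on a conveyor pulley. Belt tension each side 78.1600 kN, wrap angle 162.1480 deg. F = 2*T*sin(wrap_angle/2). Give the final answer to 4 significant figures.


F = 2 * 78.1600 * sin(162.1480/2 deg)
F = 154.4 kN


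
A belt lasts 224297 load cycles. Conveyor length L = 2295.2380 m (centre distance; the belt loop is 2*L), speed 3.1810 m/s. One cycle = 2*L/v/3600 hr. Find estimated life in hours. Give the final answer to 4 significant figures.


cycle_time = 2 * 2295.2380 / 3.1810 / 3600 = 0.400859 hr
life = 224297 * 0.400859 = 89910 hours


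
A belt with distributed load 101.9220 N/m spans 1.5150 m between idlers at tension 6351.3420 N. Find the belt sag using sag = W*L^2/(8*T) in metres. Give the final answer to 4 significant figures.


sag = 101.9220 * 1.5150^2 / (8 * 6351.3420)
sag = 0.004604 m


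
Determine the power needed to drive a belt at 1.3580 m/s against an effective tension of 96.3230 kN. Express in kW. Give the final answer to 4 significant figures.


P = Te * v = 96.3230 * 1.3580
P = 130.8 kW


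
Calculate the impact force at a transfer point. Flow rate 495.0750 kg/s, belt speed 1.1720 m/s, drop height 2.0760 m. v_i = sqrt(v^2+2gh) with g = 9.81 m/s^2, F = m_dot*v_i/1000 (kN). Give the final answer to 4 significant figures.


v_i = sqrt(1.1720^2 + 2*9.81*2.0760) = 6.48881 m/s
F = 495.0750 * 6.48881 / 1000
F = 3.212 kN


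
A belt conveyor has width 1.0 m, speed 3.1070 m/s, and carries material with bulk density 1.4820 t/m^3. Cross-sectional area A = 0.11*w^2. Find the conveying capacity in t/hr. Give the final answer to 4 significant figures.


A = 0.11 * 1.0^2 = 0.11 m^2
C = 0.11 * 3.1070 * 1.4820 * 3600
C = 1823 t/hr


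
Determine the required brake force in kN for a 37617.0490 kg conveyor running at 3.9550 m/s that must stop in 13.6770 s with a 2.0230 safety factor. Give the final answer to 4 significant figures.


F = 37617.0490 * 3.9550 / 13.6770 * 2.0230 / 1000
F = 22.01 kN


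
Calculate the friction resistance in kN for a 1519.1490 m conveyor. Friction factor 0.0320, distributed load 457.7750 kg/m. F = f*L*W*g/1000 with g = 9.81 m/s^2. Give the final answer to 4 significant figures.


F = 0.0320 * 1519.1490 * 457.7750 * 9.81 / 1000
F = 218.3 kN


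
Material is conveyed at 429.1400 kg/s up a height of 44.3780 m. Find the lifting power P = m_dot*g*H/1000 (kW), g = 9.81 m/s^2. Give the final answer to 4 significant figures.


P = 429.1400 * 9.81 * 44.3780 / 1000
P = 186.8 kW


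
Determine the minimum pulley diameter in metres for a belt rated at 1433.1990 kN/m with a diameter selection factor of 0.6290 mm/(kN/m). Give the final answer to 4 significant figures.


D = 1433.1990 * 0.6290 / 1000
D = 0.9015 m


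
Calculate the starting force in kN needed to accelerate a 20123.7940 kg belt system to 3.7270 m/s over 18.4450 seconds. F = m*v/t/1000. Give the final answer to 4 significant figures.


F = 20123.7940 * 3.7270 / 18.4450 / 1000
F = 4.066 kN


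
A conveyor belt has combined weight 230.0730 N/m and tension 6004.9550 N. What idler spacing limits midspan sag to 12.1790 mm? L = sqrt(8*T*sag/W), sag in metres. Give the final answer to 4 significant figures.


sag = 12.1790/1000 = 0.012179 m
L = sqrt(8 * 6004.9550 * 0.012179 / 230.0730)
L = 1.595 m


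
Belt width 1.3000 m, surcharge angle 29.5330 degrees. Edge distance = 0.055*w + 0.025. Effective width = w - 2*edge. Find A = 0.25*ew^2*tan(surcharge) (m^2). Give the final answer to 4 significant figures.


edge = 0.055*1.3000 + 0.025 = 0.0965 m
ew = 1.3000 - 2*0.0965 = 1.107 m
A = 0.25 * 1.107^2 * tan(29.5330 deg)
A = 0.1736 m^2


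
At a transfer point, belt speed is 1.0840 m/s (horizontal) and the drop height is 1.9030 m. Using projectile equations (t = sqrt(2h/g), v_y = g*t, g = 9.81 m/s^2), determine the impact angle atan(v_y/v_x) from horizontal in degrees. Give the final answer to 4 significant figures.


t = sqrt(2*1.9030/9.81) = 0.622874 s
v_y = 9.81 * 0.622874 = 6.11039 m/s
angle = atan(6.11039 / 1.0840) = 79.94 deg


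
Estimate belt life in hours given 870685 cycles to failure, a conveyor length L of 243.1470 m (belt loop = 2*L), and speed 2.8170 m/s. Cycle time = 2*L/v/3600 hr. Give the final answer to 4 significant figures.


cycle_time = 2 * 243.1470 / 2.8170 / 3600 = 0.0479523 hr
life = 870685 * 0.0479523 = 41750 hours


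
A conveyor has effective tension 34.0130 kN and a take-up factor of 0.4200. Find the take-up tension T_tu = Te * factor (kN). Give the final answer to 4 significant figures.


T_tu = 34.0130 * 0.4200
T_tu = 14.29 kN


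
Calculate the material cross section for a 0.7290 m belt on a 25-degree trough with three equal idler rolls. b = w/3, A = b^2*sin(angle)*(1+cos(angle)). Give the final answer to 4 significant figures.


b = 0.7290/3 = 0.243 m
A = 0.243^2 * sin(25 deg) * (1 + cos(25 deg))
A = 0.04757 m^2


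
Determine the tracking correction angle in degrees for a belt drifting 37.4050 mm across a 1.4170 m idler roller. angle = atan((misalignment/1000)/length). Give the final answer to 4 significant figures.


misalign_m = 37.4050 / 1000 = 0.037405 m
angle = atan(0.037405 / 1.4170)
angle = 1.512 deg


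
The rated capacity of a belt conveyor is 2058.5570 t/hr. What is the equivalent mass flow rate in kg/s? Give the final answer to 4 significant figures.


m_dot = 2058.5570 * 1000 / 3600
m_dot = 571.8 kg/s


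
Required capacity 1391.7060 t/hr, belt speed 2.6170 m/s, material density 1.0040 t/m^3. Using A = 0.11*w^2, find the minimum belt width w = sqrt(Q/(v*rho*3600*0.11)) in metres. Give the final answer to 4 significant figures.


A_req = 1391.7060 / (2.6170 * 1.0040 * 3600) = 0.147132 m^2
w = sqrt(0.147132 / 0.11)
w = 1.157 m


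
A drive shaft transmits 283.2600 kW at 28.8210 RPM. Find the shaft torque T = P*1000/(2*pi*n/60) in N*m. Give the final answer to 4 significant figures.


omega = 2*pi*28.8210/60 = 3.01813 rad/s
T = 283.2600*1000 / 3.01813
T = 93850 N*m


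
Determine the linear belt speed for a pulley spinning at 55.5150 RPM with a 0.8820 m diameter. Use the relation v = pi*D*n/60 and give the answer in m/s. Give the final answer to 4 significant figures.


v = pi * 0.8820 * 55.5150 / 60
v = 2.564 m/s


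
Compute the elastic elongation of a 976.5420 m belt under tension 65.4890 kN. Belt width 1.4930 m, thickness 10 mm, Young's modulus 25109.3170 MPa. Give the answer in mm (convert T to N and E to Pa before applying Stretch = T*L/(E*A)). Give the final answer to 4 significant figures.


A = 1.4930 * 0.01 = 0.01493 m^2
Stretch = 65.4890*1000 * 976.5420 / (25109.3170e6 * 0.01493) * 1000
Stretch = 170.6 mm


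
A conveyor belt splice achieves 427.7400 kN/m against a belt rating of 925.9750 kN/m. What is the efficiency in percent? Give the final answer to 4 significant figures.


Eff = 427.7400 / 925.9750 * 100
Eff = 46.19 %


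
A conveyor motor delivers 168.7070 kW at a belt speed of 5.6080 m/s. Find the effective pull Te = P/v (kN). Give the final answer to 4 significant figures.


Te = P / v = 168.7070 / 5.6080
Te = 30.08 kN


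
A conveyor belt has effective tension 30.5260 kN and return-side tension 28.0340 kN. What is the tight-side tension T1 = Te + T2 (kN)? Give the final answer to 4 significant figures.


T1 = Te + T2 = 30.5260 + 28.0340
T1 = 58.56 kN


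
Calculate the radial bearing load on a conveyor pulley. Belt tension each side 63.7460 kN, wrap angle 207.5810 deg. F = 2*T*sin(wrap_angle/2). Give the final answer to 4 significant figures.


F = 2 * 63.7460 * sin(207.5810/2 deg)
F = 123.8 kN


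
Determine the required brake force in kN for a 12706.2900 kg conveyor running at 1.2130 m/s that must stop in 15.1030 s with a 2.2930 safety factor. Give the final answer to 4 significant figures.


F = 12706.2900 * 1.2130 / 15.1030 * 2.2930 / 1000
F = 2.340 kN


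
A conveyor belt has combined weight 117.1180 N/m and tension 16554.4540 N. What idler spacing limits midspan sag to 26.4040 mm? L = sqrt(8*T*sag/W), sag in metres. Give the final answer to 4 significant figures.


sag = 26.4040/1000 = 0.026404 m
L = sqrt(8 * 16554.4540 * 0.026404 / 117.1180)
L = 5.464 m


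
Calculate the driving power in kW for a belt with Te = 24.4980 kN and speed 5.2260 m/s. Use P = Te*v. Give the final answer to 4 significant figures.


P = Te * v = 24.4980 * 5.2260
P = 128.0 kW


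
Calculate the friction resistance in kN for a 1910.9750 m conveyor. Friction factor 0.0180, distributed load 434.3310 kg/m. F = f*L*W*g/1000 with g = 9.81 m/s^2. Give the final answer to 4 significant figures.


F = 0.0180 * 1910.9750 * 434.3310 * 9.81 / 1000
F = 146.6 kN


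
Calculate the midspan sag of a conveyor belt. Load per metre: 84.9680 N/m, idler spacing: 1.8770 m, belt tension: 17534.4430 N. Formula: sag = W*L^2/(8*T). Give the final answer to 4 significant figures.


sag = 84.9680 * 1.8770^2 / (8 * 17534.4430)
sag = 0.002134 m


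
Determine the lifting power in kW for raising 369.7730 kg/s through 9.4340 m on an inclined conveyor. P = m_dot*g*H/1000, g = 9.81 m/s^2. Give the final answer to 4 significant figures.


P = 369.7730 * 9.81 * 9.4340 / 1000
P = 34.22 kW


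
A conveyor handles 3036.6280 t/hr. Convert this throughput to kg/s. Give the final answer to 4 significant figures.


m_dot = 3036.6280 * 1000 / 3600
m_dot = 843.5 kg/s


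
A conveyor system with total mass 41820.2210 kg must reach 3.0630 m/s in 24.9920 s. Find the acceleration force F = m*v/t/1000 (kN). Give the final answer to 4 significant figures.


F = 41820.2210 * 3.0630 / 24.9920 / 1000
F = 5.125 kN


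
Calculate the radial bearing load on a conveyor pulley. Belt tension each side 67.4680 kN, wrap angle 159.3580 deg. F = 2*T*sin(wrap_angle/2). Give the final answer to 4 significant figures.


F = 2 * 67.4680 * sin(159.3580/2 deg)
F = 132.8 kN


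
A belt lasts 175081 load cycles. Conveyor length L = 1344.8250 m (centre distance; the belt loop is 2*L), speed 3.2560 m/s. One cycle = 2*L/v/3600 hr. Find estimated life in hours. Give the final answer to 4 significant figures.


cycle_time = 2 * 1344.8250 / 3.2560 / 3600 = 0.229461 hr
life = 175081 * 0.229461 = 40170 hours


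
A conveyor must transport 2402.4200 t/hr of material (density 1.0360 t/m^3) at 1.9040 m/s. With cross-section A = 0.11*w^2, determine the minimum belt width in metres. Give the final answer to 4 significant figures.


A_req = 2402.4200 / (1.9040 * 1.0360 * 3600) = 0.338314 m^2
w = sqrt(0.338314 / 0.11)
w = 1.754 m


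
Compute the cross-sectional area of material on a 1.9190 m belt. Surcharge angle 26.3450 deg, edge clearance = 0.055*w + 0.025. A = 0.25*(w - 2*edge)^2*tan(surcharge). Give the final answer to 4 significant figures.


edge = 0.055*1.9190 + 0.025 = 0.130545 m
ew = 1.9190 - 2*0.130545 = 1.65791 m
A = 0.25 * 1.65791^2 * tan(26.3450 deg)
A = 0.3403 m^2


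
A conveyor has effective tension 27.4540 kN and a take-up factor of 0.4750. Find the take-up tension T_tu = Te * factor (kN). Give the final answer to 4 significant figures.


T_tu = 27.4540 * 0.4750
T_tu = 13.04 kN


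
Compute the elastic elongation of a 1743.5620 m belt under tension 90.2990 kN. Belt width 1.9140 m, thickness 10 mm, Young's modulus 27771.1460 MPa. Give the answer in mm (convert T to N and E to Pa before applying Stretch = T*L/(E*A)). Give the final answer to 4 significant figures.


A = 1.9140 * 0.01 = 0.01914 m^2
Stretch = 90.2990*1000 * 1743.5620 / (27771.1460e6 * 0.01914) * 1000
Stretch = 296.2 mm
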